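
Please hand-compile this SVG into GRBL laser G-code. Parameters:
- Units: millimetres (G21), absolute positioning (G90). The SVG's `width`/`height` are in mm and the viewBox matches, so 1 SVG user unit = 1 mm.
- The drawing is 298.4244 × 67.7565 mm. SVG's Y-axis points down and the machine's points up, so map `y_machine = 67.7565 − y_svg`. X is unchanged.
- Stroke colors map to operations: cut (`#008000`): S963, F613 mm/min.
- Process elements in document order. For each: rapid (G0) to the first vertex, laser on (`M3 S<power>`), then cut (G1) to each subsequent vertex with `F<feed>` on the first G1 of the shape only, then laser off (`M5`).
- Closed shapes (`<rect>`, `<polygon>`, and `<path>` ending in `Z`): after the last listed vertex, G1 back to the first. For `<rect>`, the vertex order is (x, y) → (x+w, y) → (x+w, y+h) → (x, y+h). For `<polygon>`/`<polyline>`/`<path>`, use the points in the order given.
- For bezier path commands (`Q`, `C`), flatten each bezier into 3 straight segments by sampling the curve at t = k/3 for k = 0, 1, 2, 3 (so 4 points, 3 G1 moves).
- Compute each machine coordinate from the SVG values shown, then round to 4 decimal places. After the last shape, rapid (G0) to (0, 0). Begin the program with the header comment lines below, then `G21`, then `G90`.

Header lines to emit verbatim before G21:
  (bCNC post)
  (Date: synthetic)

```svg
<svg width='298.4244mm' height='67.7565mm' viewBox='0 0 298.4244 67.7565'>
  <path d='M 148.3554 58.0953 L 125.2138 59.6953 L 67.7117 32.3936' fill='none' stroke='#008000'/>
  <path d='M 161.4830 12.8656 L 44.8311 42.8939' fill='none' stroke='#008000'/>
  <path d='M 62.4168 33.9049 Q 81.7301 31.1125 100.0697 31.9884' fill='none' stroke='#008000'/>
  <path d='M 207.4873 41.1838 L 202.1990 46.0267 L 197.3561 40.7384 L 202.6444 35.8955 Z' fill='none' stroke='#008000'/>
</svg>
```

1 u = 1 mm; y_m = 67.7565 − y.

[1] `<path>` open polyline, #008000→cut S963 F613: (148.3554,9.6612) → (125.2138,8.0612) → (67.7117,35.3629)

[2] `<path>` line segment, #008000→cut S963 F613: (161.4830,54.8909) → (44.8311,24.8626)

[3] `<path>` quadratic bezier, #008000→cut S963 F613: (62.4168,33.8516) → (75.1841,35.3056) → (87.7351,35.9444) → (100.0697,35.7681)

[4] `<path>` regular polygon, #008000→cut S963 F613: (207.4873,26.5727) → (202.1990,21.7298) → (197.3561,27.0181) → (202.6444,31.8610) → (207.4873,26.5727) (closed)

(bCNC post)
(Date: synthetic)
G21
G90
G0 X148.3554 Y9.6612
M3 S963
G1 X125.2138 Y8.0612 F613
G1 X67.7117 Y35.3629
M5
G0 X161.4830 Y54.8909
M3 S963
G1 X44.8311 Y24.8626 F613
M5
G0 X62.4168 Y33.8516
M3 S963
G1 X75.1841 Y35.3056 F613
G1 X87.7351 Y35.9444
G1 X100.0697 Y35.7681
M5
G0 X207.4873 Y26.5727
M3 S963
G1 X202.1990 Y21.7298 F613
G1 X197.3561 Y27.0181
G1 X202.6444 Y31.8610
G1 X207.4873 Y26.5727
M5
G0 X0.0000 Y0.0000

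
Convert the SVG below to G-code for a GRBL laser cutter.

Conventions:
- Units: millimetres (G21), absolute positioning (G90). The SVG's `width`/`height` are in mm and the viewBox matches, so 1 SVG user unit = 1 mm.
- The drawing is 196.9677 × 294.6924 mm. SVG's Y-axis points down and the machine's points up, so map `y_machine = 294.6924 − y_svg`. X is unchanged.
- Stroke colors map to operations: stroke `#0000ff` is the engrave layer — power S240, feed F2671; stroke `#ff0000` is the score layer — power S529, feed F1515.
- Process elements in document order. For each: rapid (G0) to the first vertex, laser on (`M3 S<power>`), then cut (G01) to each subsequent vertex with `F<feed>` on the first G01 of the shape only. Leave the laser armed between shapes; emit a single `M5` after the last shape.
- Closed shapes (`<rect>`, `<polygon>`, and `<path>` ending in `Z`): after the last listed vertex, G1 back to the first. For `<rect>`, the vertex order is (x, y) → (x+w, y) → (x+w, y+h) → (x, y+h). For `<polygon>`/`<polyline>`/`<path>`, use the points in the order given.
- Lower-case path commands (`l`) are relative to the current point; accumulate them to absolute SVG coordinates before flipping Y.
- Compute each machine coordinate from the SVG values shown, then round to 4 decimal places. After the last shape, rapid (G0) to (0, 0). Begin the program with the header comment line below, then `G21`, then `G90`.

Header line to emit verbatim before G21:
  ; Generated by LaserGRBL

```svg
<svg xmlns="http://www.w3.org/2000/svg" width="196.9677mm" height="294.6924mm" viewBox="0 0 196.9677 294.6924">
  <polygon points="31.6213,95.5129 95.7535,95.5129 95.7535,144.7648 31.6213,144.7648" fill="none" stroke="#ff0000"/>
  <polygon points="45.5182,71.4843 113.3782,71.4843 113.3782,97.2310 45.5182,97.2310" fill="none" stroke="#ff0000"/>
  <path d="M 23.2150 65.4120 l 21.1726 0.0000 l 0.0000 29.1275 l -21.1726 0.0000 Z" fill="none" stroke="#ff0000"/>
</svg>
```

; Generated by LaserGRBL
G21
G90
G0 X31.6213 Y199.1795
M3 S529
G01 X95.7535 Y199.1795 F1515
G01 X95.7535 Y149.9276
G01 X31.6213 Y149.9276
G01 X31.6213 Y199.1795
G0 X45.5182 Y223.2081
M3 S529
G01 X113.3782 Y223.2081 F1515
G01 X113.3782 Y197.4614
G01 X45.5182 Y197.4614
G01 X45.5182 Y223.2081
G0 X23.2150 Y229.2804
M3 S529
G01 X44.3876 Y229.2804 F1515
G01 X44.3876 Y200.1529
G01 X23.2150 Y200.1529
G01 X23.2150 Y229.2804
M5
G0 X0.0000 Y0.0000

Since the viewBox matches the mm dimensions, user units are millimetres directly. The only transform is the Y-flip y_m = 294.6924 − y_svg.

Shape 1 is a rectangle drawn with `<polygon>`. Its stroke #ff0000 means score at S529, F1515. After flipping Y the toolpath is (31.6213,199.1795) → (95.7535,199.1795) → (95.7535,149.9276) → (31.6213,149.9276) → (31.6213,199.1795), returning to the start.

Shape 2 is a rectangle drawn with `<polygon>`. Its stroke #ff0000 means score at S529, F1515. After flipping Y the toolpath is (45.5182,223.2081) → (113.3782,223.2081) → (113.3782,197.4614) → (45.5182,197.4614) → (45.5182,223.2081), returning to the start.

Shape 3 is a rectangle drawn with `<path>`. Its stroke #ff0000 means score at S529, F1515. After flipping Y the toolpath is (23.2150,229.2804) → (44.3876,229.2804) → (44.3876,200.1529) → (23.2150,200.1529) → (23.2150,229.2804), returning to the start.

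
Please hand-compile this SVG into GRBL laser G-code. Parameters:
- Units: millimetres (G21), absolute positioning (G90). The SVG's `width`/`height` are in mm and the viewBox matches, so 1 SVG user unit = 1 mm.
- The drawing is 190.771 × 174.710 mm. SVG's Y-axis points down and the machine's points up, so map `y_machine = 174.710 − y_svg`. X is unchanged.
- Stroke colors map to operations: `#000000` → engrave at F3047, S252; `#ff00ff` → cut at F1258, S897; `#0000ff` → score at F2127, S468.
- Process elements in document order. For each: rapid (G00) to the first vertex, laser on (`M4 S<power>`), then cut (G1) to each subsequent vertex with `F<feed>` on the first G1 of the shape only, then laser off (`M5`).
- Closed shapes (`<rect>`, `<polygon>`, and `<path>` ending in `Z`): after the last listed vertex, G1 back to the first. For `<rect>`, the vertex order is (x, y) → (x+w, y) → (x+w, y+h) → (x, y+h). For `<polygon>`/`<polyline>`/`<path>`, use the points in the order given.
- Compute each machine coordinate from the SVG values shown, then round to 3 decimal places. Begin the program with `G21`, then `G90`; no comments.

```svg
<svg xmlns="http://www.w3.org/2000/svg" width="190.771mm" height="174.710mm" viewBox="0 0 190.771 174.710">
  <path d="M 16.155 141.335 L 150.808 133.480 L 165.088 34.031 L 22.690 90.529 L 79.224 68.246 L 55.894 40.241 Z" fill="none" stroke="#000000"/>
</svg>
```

G21
G90
G00 X16.155 Y33.375
M4 S252
G1 X150.808 Y41.230 F3047
G1 X165.088 Y140.679
G1 X22.690 Y84.181
G1 X79.224 Y106.464
G1 X55.894 Y134.469
G1 X16.155 Y33.375
M5

1 u = 1 mm; y_m = 174.710 − y.

[1] `<path>` closed polygon, #000000→engrave S252 F3047: (16.155,33.375) → (150.808,41.230) → (165.088,140.679) → (22.690,84.181) → (79.224,106.464) → (55.894,134.469) → (16.155,33.375) (closed)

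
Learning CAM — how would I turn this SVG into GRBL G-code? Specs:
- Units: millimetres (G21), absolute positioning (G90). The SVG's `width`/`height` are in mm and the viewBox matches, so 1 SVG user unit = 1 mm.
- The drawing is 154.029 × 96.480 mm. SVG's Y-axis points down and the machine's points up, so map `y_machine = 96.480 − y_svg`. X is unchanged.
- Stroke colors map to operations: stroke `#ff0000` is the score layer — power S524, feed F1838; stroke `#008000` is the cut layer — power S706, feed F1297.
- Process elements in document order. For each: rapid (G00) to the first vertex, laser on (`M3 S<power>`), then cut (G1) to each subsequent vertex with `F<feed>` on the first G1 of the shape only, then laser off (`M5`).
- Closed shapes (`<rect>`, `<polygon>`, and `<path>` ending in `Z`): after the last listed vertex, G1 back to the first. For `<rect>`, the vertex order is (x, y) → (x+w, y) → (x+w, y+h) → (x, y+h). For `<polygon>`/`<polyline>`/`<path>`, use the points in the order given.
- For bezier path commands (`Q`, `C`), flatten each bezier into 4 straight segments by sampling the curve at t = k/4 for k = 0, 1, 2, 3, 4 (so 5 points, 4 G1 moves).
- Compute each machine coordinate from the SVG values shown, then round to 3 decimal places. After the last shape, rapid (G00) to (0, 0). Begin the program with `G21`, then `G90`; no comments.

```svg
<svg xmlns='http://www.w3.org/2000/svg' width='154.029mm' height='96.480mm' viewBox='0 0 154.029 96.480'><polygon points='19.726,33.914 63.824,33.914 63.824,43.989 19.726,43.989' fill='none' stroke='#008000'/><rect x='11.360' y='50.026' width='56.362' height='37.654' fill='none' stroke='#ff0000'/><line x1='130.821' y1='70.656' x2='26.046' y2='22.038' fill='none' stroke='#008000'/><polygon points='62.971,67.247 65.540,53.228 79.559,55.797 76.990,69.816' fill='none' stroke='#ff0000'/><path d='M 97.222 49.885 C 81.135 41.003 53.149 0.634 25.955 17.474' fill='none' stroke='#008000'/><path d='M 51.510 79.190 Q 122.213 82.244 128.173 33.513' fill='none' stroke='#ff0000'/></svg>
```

viewBox `0 0 154.029 96.480` with mm width/height → 1 unit = 1 mm. Flip: y_m = 96.480 − y_svg.

**Shape 1** — `<polygon>` rectangle, stroke `#008000` → cut (S706, F1297). Machine vertices: (19.726,62.566) → (63.824,62.566) → (63.824,52.491) → (19.726,52.491) → (19.726,62.566). Closed: final G1 returns to the first vertex.

**Shape 2** — `<rect>` rectangle, stroke `#ff0000` → score (S524, F1838). Machine vertices: (11.360,46.454) → (67.722,46.454) → (67.722,8.800) → (11.360,8.800) → (11.360,46.454). Closed: final G1 returns to the first vertex.

**Shape 3** — `<line>` line segment, stroke `#008000` → cut (S706, F1297). Machine vertices: (130.821,25.824) → (26.046,74.442). Open path.

**Shape 4** — `<polygon>` regular polygon, stroke `#ff0000` → score (S524, F1838). Machine vertices: (62.971,29.233) → (65.540,43.252) → (79.559,40.683) → (76.990,26.664) → (62.971,29.233). Closed: final G1 returns to the first vertex.

**Shape 5** — `<path>` cubic bezier, stroke `#008000` → cut (S706, F1297). Control points (SVG): P0=(97.222,49.885), P1=(81.135,41.003), P2=(53.149,0.634), P3=(25.955,17.474); sampled at t=k/4. Machine vertices: (97.222,46.595) → (83.124,57.774) → (65.754,72.446) → (46.301,82.295) → (25.955,79.006). Open path.

**Shape 6** — `<path>` quadratic bezier, stroke `#ff0000` → score (S524, F1838). Control points (SVG): P0=(51.510,79.190), P1=(122.213,82.244), P2=(128.173,33.513); sampled at t=k/4. Machine vertices: (51.510,17.290) → (82.815,19.000) → (106.027,27.182) → (121.147,41.838) → (128.173,62.967). Open path.

G21
G90
G00 X19.726 Y62.566
M3 S706
G1 X63.824 Y62.566 F1297
G1 X63.824 Y52.491
G1 X19.726 Y52.491
G1 X19.726 Y62.566
M5
G00 X11.360 Y46.454
M3 S524
G1 X67.722 Y46.454 F1838
G1 X67.722 Y8.800
G1 X11.360 Y8.800
G1 X11.360 Y46.454
M5
G00 X130.821 Y25.824
M3 S706
G1 X26.046 Y74.442 F1297
M5
G00 X62.971 Y29.233
M3 S524
G1 X65.540 Y43.252 F1838
G1 X79.559 Y40.683
G1 X76.990 Y26.664
G1 X62.971 Y29.233
M5
G00 X97.222 Y46.595
M3 S706
G1 X83.124 Y57.774 F1297
G1 X65.754 Y72.446
G1 X46.301 Y82.295
G1 X25.955 Y79.006
M5
G00 X51.510 Y17.290
M3 S524
G1 X82.815 Y19.000 F1838
G1 X106.027 Y27.182
G1 X121.147 Y41.838
G1 X128.173 Y62.967
M5
G00 X0.000 Y0.000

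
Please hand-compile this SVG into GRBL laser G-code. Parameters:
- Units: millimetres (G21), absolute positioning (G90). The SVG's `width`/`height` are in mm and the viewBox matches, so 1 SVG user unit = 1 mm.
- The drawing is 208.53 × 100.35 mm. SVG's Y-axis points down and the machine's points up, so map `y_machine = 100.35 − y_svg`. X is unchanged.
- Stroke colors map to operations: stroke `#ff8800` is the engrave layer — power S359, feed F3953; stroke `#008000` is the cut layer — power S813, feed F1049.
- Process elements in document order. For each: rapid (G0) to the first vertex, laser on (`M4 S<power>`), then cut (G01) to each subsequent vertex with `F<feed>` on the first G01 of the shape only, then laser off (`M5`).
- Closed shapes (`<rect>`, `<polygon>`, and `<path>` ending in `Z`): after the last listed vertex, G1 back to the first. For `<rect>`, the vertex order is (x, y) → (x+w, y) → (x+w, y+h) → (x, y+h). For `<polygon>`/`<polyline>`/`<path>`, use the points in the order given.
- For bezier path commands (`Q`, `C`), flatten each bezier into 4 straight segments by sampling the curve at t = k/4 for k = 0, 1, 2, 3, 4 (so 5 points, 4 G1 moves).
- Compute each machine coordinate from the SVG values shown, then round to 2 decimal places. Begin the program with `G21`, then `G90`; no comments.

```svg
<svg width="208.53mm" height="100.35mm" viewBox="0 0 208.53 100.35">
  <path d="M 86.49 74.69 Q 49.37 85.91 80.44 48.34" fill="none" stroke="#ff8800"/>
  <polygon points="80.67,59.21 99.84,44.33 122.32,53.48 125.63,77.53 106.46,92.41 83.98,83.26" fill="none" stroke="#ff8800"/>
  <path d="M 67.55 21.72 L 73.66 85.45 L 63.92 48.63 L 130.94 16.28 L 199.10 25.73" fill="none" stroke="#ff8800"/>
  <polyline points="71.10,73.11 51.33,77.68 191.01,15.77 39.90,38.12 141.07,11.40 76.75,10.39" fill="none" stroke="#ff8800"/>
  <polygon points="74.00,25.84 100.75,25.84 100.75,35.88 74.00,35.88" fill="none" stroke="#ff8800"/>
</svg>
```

G21
G90
G0 X86.49 Y25.66
M4 S359
G01 X72.19 Y23.10 F3953
G01 X66.42 Y26.64
G01 X69.17 Y36.27
G01 X80.44 Y52.01
M5
G0 X80.67 Y41.14
M4 S359
G01 X99.84 Y56.02 F3953
G01 X122.32 Y46.87
G01 X125.63 Y22.82
G01 X106.46 Y7.94
G01 X83.98 Y17.09
G01 X80.67 Y41.14
M5
G0 X67.55 Y78.63
M4 S359
G01 X73.66 Y14.90 F3953
G01 X63.92 Y51.72
G01 X130.94 Y84.07
G01 X199.10 Y74.62
M5
G0 X71.10 Y27.24
M4 S359
G01 X51.33 Y22.67 F3953
G01 X191.01 Y84.58
G01 X39.90 Y62.23
G01 X141.07 Y88.95
G01 X76.75 Y89.96
M5
G0 X74.00 Y74.51
M4 S359
G01 X100.75 Y74.51 F3953
G01 X100.75 Y64.47
G01 X74.00 Y64.47
G01 X74.00 Y74.51
M5

viewBox `0 0 208.53 100.35` with mm width/height → 1 unit = 1 mm. Flip: y_m = 100.35 − y_svg.

**Shape 1** — `<path>` quadratic bezier, stroke `#ff8800` → engrave (S359, F3953). Control points (SVG): P0=(86.49,74.69), P1=(49.37,85.91), P2=(80.44,48.34); sampled at t=k/4. Machine vertices: (86.49,25.66) → (72.19,23.10) → (66.42,26.64) → (69.17,36.27) → (80.44,52.01). Open path.

**Shape 2** — `<polygon>` regular polygon, stroke `#ff8800` → engrave (S359, F3953). Machine vertices: (80.67,41.14) → (99.84,56.02) → (122.32,46.87) → (125.63,22.82) → (106.46,7.94) → (83.98,17.09) → (80.67,41.14). Closed: final G1 returns to the first vertex.

**Shape 3** — `<path>` open polyline, stroke `#ff8800` → engrave (S359, F3953). Machine vertices: (67.55,78.63) → (73.66,14.90) → (63.92,51.72) → (130.94,84.07) → (199.10,74.62). Open path.

**Shape 4** — `<polyline>` open polyline, stroke `#ff8800` → engrave (S359, F3953). Machine vertices: (71.10,27.24) → (51.33,22.67) → (191.01,84.58) → (39.90,62.23) → (141.07,88.95) → (76.75,89.96). Open path.

**Shape 5** — `<polygon>` rectangle, stroke `#ff8800` → engrave (S359, F3953). Machine vertices: (74.00,74.51) → (100.75,74.51) → (100.75,64.47) → (74.00,64.47) → (74.00,74.51). Closed: final G1 returns to the first vertex.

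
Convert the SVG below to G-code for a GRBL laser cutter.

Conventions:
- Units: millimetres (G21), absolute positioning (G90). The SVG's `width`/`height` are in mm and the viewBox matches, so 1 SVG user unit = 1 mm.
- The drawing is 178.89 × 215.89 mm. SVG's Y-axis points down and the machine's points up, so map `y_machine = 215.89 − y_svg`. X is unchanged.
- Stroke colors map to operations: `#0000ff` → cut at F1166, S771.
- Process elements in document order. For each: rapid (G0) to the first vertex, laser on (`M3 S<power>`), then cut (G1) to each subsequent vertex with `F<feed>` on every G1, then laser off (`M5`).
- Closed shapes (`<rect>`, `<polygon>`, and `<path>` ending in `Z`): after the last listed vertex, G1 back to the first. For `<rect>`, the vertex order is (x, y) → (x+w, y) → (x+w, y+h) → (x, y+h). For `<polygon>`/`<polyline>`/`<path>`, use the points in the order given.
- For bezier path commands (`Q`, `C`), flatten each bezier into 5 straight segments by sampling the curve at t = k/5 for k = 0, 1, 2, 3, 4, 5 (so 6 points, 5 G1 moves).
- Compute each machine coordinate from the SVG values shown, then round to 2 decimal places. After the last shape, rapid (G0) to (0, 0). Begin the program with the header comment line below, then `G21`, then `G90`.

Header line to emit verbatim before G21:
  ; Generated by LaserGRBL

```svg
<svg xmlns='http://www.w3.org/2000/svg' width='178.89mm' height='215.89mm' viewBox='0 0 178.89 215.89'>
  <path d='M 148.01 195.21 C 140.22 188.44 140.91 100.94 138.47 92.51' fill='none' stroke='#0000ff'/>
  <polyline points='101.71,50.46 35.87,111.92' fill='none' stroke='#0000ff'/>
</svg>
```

1 u = 1 mm; y_m = 215.89 − y.

[1] `<path>` cubic bezier, #0000ff→cut S771 F1166: (148.01,20.68) → (144.26,33.15) → (141.99,57.33) → (140.64,85.54) → (139.65,110.11) → (138.47,123.38)

[2] `<polyline>` line segment, #0000ff→cut S771 F1166: (101.71,165.43) → (35.87,103.97)

; Generated by LaserGRBL
G21
G90
G0 X148.01 Y20.68
M3 S771
G1 X144.26 Y33.15 F1166
G1 X141.99 Y57.33 F1166
G1 X140.64 Y85.54 F1166
G1 X139.65 Y110.11 F1166
G1 X138.47 Y123.38 F1166
M5
G0 X101.71 Y165.43
M3 S771
G1 X35.87 Y103.97 F1166
M5
G0 X0.00 Y0.00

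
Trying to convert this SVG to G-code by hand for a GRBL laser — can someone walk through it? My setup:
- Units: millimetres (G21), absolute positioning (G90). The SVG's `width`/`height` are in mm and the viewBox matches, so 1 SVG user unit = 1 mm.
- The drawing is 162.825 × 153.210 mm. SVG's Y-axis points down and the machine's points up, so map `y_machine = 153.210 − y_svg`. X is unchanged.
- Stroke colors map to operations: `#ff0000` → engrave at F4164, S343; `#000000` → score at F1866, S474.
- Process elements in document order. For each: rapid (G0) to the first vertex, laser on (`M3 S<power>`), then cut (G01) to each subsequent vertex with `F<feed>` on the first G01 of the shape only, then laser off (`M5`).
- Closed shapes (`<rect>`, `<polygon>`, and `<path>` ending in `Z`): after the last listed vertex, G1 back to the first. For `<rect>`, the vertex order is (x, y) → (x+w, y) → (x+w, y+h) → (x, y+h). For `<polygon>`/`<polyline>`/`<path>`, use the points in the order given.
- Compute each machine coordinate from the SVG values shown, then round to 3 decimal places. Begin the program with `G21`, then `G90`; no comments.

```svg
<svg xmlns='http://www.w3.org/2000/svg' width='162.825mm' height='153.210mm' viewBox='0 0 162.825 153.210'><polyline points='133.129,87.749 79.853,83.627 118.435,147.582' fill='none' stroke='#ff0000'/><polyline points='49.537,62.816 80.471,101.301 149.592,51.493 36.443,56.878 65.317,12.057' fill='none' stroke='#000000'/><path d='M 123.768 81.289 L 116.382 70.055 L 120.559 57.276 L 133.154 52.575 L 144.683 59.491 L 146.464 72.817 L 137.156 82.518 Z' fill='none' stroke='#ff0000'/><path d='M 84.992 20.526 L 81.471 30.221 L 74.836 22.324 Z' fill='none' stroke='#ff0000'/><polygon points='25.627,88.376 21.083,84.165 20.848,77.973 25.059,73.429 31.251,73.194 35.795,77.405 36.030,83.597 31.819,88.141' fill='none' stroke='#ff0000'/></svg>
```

1 u = 1 mm; y_m = 153.210 − y.

[1] `<polyline>` open polyline, #ff0000→engrave S343 F4164: (133.129,65.461) → (79.853,69.583) → (118.435,5.628)

[2] `<polyline>` open polyline, #000000→score S474 F1866: (49.537,90.394) → (80.471,51.909) → (149.592,101.717) → (36.443,96.332) → (65.317,141.153)

[3] `<path>` regular polygon, #ff0000→engrave S343 F4164: (123.768,71.921) → (116.382,83.155) → (120.559,95.934) → (133.154,100.635) → (144.683,93.719) → (146.464,80.393) → (137.156,70.692) → (123.768,71.921) (closed)

[4] `<path>` regular polygon, #ff0000→engrave S343 F4164: (84.992,132.684) → (81.471,122.989) → (74.836,130.886) → (84.992,132.684) (closed)

[5] `<polygon>` regular polygon, #ff0000→engrave S343 F4164: (25.627,64.834) → (21.083,69.045) → (20.848,75.237) → (25.059,79.781) → (31.251,80.016) → (35.795,75.805) → (36.030,69.613) → (31.819,65.069) → (25.627,64.834) (closed)

G21
G90
G0 X133.129 Y65.461
M3 S343
G01 X79.853 Y69.583 F4164
G01 X118.435 Y5.628
M5
G0 X49.537 Y90.394
M3 S474
G01 X80.471 Y51.909 F1866
G01 X149.592 Y101.717
G01 X36.443 Y96.332
G01 X65.317 Y141.153
M5
G0 X123.768 Y71.921
M3 S343
G01 X116.382 Y83.155 F4164
G01 X120.559 Y95.934
G01 X133.154 Y100.635
G01 X144.683 Y93.719
G01 X146.464 Y80.393
G01 X137.156 Y70.692
G01 X123.768 Y71.921
M5
G0 X84.992 Y132.684
M3 S343
G01 X81.471 Y122.989 F4164
G01 X74.836 Y130.886
G01 X84.992 Y132.684
M5
G0 X25.627 Y64.834
M3 S343
G01 X21.083 Y69.045 F4164
G01 X20.848 Y75.237
G01 X25.059 Y79.781
G01 X31.251 Y80.016
G01 X35.795 Y75.805
G01 X36.030 Y69.613
G01 X31.819 Y65.069
G01 X25.627 Y64.834
M5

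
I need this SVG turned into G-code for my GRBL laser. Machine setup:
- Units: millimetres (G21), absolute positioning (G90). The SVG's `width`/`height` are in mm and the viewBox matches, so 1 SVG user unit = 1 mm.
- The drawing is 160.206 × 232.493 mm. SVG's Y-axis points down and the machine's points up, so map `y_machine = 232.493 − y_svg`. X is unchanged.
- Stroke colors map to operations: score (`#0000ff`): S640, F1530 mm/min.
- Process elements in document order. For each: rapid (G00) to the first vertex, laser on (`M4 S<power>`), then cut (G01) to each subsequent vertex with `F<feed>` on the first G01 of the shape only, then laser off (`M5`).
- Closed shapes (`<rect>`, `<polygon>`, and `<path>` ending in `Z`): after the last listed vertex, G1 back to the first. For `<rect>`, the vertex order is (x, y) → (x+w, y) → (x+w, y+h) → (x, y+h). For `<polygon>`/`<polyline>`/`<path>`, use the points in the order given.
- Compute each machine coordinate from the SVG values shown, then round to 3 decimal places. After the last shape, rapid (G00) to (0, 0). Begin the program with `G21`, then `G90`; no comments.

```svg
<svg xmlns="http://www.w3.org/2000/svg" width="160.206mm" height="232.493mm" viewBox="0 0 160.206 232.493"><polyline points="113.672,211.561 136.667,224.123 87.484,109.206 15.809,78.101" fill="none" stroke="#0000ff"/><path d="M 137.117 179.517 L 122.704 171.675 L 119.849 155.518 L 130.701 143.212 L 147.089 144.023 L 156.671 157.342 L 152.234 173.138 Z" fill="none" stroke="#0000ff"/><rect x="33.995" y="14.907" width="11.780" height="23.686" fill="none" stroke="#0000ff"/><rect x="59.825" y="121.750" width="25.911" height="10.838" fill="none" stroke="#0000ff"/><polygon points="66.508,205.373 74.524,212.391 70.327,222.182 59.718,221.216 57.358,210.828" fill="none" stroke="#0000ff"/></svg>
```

G21
G90
G00 X113.672 Y20.932
M4 S640
G01 X136.667 Y8.370 F1530
G01 X87.484 Y123.287
G01 X15.809 Y154.392
M5
G00 X137.117 Y52.976
M4 S640
G01 X122.704 Y60.818 F1530
G01 X119.849 Y76.975
G01 X130.701 Y89.281
G01 X147.089 Y88.470
G01 X156.671 Y75.151
G01 X152.234 Y59.355
G01 X137.117 Y52.976
M5
G00 X33.995 Y217.586
M4 S640
G01 X45.775 Y217.586 F1530
G01 X45.775 Y193.900
G01 X33.995 Y193.900
G01 X33.995 Y217.586
M5
G00 X59.825 Y110.743
M4 S640
G01 X85.736 Y110.743 F1530
G01 X85.736 Y99.905
G01 X59.825 Y99.905
G01 X59.825 Y110.743
M5
G00 X66.508 Y27.120
M4 S640
G01 X74.524 Y20.102 F1530
G01 X70.327 Y10.311
G01 X59.718 Y11.277
G01 X57.358 Y21.665
G01 X66.508 Y27.120
M5
G00 X0.000 Y0.000

Since the viewBox matches the mm dimensions, user units are millimetres directly. The only transform is the Y-flip y_m = 232.493 − y_svg.

Shape 1 is a open polyline drawn with `<polyline>`. Its stroke #0000ff means score at S640, F1530. After flipping Y the toolpath is (113.672,20.932) → (136.667,8.370) → (87.484,123.287) → (15.809,154.392).

Shape 2 is a regular polygon drawn with `<path>`. Its stroke #0000ff means score at S640, F1530. After flipping Y the toolpath is (137.117,52.976) → (122.704,60.818) → (119.849,76.975) → (130.701,89.281) → (147.089,88.470) → (156.671,75.151) → (152.234,59.355) → (137.117,52.976), returning to the start.

Shape 3 is a rectangle drawn with `<rect>`. Its stroke #0000ff means score at S640, F1530. After flipping Y the toolpath is (33.995,217.586) → (45.775,217.586) → (45.775,193.900) → (33.995,193.900) → (33.995,217.586), returning to the start.

Shape 4 is a rectangle drawn with `<rect>`. Its stroke #0000ff means score at S640, F1530. After flipping Y the toolpath is (59.825,110.743) → (85.736,110.743) → (85.736,99.905) → (59.825,99.905) → (59.825,110.743), returning to the start.

Shape 5 is a regular polygon drawn with `<polygon>`. Its stroke #0000ff means score at S640, F1530. After flipping Y the toolpath is (66.508,27.120) → (74.524,20.102) → (70.327,10.311) → (59.718,11.277) → (57.358,21.665) → (66.508,27.120), returning to the start.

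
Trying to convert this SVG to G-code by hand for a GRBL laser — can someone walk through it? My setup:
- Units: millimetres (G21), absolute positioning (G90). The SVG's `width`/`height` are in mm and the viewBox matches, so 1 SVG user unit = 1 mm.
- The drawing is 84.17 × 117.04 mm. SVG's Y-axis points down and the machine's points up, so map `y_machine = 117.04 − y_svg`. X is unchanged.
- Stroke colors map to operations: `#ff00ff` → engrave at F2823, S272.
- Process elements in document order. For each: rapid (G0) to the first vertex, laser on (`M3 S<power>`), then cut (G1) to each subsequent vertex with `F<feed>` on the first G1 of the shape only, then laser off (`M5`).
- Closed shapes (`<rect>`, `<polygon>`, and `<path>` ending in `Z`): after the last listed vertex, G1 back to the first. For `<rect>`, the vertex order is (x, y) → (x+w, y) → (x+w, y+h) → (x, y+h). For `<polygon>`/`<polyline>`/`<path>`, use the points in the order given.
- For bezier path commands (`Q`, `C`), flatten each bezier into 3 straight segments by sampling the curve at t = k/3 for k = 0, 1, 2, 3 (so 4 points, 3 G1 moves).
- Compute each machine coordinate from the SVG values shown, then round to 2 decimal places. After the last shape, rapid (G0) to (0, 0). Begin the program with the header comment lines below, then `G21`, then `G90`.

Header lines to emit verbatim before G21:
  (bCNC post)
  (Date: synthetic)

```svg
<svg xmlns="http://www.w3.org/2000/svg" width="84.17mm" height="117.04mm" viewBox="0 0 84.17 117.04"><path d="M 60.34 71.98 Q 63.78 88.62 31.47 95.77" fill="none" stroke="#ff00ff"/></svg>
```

Since the viewBox matches the mm dimensions, user units are millimetres directly. The only transform is the Y-flip y_m = 117.04 − y_svg.

Shape 1 is a quadratic bezier drawn with `<path>`. Its stroke #ff00ff means engrave at S272, F2823. After flipping Y the toolpath is (60.34,45.06) → (58.66,35.02) → (49.04,27.09) → (31.47,21.27).

(bCNC post)
(Date: synthetic)
G21
G90
G0 X60.34 Y45.06
M3 S272
G1 X58.66 Y35.02 F2823
G1 X49.04 Y27.09
G1 X31.47 Y21.27
M5
G0 X0.00 Y0.00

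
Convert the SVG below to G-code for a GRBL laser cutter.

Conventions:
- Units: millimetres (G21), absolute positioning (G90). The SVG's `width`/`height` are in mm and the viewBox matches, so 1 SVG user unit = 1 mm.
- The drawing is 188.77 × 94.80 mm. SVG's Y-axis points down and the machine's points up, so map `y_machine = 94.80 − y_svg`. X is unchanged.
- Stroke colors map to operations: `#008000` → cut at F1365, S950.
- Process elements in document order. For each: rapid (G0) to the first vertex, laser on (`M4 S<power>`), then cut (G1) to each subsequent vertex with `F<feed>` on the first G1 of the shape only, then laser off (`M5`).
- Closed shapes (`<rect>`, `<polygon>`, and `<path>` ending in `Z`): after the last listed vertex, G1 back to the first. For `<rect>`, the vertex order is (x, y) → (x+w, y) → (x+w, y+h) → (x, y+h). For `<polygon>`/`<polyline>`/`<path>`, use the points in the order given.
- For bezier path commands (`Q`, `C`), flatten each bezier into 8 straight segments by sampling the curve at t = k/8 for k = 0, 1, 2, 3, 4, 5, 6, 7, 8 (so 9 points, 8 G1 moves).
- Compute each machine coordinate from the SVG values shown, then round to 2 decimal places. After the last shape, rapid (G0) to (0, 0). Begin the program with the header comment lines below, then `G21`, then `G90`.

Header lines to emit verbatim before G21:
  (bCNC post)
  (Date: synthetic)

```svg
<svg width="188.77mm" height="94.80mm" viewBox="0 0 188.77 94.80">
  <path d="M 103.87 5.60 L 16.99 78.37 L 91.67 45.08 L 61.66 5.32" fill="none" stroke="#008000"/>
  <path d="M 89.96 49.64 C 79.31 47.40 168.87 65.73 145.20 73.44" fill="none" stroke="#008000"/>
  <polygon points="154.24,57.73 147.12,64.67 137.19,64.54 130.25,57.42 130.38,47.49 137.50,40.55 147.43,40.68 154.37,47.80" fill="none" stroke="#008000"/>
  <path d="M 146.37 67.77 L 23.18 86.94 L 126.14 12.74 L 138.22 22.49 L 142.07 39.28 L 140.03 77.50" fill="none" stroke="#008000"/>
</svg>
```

(bCNC post)
(Date: synthetic)
G21
G90
G0 X103.87 Y89.20
M4 S950
G1 X16.99 Y16.43 F1365
G1 X91.67 Y49.72
G1 X61.66 Y89.48
M5
G0 X89.96 Y45.16
M4 S950
G1 X90.25 Y45.10 F1365
G1 X97.43 Y43.47
G1 X109.00 Y40.65
G1 X122.46 Y36.99
G1 X135.32 Y32.87
G1 X145.06 Y28.65
G1 X149.19 Y24.69
G1 X145.20 Y21.36
M5
G0 X154.24 Y37.07
M4 S950
G1 X147.12 Y30.13 F1365
G1 X137.19 Y30.26
G1 X130.25 Y37.38
G1 X130.38 Y47.31
G1 X137.50 Y54.25
G1 X147.43 Y54.12
G1 X154.37 Y47.00
G1 X154.24 Y37.07
M5
G0 X146.37 Y27.03
M4 S950
G1 X23.18 Y7.86 F1365
G1 X126.14 Y82.06
G1 X138.22 Y72.31
G1 X142.07 Y55.52
G1 X140.03 Y17.30
M5
G0 X0.00 Y0.00

Since the viewBox matches the mm dimensions, user units are millimetres directly. The only transform is the Y-flip y_m = 94.80 − y_svg.

Shape 1 is a open polyline drawn with `<path>`. Its stroke #008000 means cut at S950, F1365. After flipping Y the toolpath is (103.87,89.20) → (16.99,16.43) → (91.67,49.72) → (61.66,89.48).

Shape 2 is a cubic bezier drawn with `<path>`. Its stroke #008000 means cut at S950, F1365. After flipping Y the toolpath is (89.96,45.16) → (90.25,45.10) → (97.43,43.47) → (109.00,40.65) → (122.46,36.99) → (135.32,32.87) → (145.06,28.65) → (149.19,24.69) → (145.20,21.36).

Shape 3 is a regular polygon drawn with `<polygon>`. Its stroke #008000 means cut at S950, F1365. After flipping Y the toolpath is (154.24,37.07) → (147.12,30.13) → (137.19,30.26) → (130.25,37.38) → (130.38,47.31) → (137.50,54.25) → (147.43,54.12) → (154.37,47.00) → (154.24,37.07), returning to the start.

Shape 4 is a open polyline drawn with `<path>`. Its stroke #008000 means cut at S950, F1365. After flipping Y the toolpath is (146.37,27.03) → (23.18,7.86) → (126.14,82.06) → (138.22,72.31) → (142.07,55.52) → (140.03,17.30).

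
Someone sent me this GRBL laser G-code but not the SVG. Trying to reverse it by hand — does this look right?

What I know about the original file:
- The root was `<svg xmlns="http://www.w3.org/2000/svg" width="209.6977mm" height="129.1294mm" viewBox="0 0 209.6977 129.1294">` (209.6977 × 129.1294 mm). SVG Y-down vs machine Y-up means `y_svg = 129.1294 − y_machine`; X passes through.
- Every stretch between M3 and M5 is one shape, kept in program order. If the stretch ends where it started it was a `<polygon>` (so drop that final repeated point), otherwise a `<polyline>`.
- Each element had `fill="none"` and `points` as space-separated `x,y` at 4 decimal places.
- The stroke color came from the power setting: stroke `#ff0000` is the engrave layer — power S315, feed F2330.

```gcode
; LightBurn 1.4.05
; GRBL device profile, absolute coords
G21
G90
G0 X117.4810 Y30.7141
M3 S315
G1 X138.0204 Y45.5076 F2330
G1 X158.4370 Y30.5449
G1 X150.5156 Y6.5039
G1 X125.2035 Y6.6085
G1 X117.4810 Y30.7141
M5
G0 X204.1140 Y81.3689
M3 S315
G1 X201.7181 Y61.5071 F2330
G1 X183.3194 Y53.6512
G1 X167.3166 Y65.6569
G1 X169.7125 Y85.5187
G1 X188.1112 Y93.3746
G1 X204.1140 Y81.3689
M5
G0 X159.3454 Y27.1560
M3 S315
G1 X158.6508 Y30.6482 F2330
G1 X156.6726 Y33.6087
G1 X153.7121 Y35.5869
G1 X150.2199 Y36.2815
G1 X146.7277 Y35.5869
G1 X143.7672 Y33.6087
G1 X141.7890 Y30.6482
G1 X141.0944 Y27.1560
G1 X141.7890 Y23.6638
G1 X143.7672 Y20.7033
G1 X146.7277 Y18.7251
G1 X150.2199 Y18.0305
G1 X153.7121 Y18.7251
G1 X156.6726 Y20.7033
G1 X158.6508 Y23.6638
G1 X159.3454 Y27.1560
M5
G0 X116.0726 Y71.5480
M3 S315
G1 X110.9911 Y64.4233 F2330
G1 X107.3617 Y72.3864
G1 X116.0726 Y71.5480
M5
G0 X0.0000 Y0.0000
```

y_svg = 129.1294 − y_m. Every run uses S315, so all elements get stroke `#ff0000` (engrave).

[1] closed run; points: 117.4810,98.4153 138.0204,83.6218 158.4370,98.5845 150.5156,122.6255 125.2035,122.5209

[2] closed run; points: 204.1140,47.7605 201.7181,67.6223 183.3194,75.4782 167.3166,63.4725 169.7125,43.6107 188.1112,35.7548

[3] closed run; points: 159.3454,101.9734 158.6508,98.4812 156.6726,95.5207 153.7121,93.5425 150.2199,92.8479 146.7277,93.5425 143.7672,95.5207 141.7890,98.4812 141.0944,101.9734 141.7890,105.4656 143.7672,108.4261 146.7277,110.4043 150.2199,111.0989 153.7121,110.4043 156.6726,108.4261 158.6508,105.4656

[4] closed run; points: 116.0726,57.5814 110.9911,64.7061 107.3617,56.7430

<svg xmlns="http://www.w3.org/2000/svg" width="209.6977mm" height="129.1294mm" viewBox="0 0 209.6977 129.1294">
  <polygon points="117.4810,98.4153 138.0204,83.6218 158.4370,98.5845 150.5156,122.6255 125.2035,122.5209" fill="none" stroke="#ff0000"/>
  <polygon points="204.1140,47.7605 201.7181,67.6223 183.3194,75.4782 167.3166,63.4725 169.7125,43.6107 188.1112,35.7548" fill="none" stroke="#ff0000"/>
  <polygon points="159.3454,101.9734 158.6508,98.4812 156.6726,95.5207 153.7121,93.5425 150.2199,92.8479 146.7277,93.5425 143.7672,95.5207 141.7890,98.4812 141.0944,101.9734 141.7890,105.4656 143.7672,108.4261 146.7277,110.4043 150.2199,111.0989 153.7121,110.4043 156.6726,108.4261 158.6508,105.4656" fill="none" stroke="#ff0000"/>
  <polygon points="116.0726,57.5814 110.9911,64.7061 107.3617,56.7430" fill="none" stroke="#ff0000"/>
</svg>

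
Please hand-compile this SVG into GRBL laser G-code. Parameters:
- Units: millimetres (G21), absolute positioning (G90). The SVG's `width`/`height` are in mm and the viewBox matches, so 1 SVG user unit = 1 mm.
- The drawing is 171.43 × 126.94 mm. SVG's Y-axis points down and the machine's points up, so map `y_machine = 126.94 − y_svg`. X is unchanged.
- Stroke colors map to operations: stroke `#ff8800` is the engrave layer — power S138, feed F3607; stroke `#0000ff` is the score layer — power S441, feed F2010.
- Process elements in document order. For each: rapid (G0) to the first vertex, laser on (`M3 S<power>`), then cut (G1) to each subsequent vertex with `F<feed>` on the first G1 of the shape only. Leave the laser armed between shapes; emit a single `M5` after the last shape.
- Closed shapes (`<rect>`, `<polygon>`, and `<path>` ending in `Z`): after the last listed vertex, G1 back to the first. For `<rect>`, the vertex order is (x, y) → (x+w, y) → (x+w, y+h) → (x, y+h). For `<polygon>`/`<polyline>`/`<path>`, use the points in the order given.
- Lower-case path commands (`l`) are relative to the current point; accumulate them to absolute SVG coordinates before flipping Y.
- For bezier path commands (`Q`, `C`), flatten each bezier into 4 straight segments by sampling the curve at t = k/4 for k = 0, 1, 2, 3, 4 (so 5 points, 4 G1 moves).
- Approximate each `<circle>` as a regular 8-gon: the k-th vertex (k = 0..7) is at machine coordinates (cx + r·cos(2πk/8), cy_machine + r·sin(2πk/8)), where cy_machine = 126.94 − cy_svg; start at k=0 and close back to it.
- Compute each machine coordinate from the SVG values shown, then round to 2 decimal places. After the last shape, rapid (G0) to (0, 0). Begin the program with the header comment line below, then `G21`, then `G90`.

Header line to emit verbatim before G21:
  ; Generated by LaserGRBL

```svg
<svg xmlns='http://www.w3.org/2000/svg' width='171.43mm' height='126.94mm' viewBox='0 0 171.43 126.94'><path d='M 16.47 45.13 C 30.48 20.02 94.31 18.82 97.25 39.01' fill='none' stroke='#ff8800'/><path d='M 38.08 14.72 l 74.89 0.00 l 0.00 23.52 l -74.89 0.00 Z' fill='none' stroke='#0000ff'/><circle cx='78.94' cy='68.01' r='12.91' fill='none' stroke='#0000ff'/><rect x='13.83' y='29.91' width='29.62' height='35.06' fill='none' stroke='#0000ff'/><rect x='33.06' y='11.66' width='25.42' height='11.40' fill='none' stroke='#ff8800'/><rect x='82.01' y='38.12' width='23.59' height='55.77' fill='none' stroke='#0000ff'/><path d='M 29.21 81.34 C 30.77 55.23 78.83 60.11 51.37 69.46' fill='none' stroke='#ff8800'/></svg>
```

; Generated by LaserGRBL
G21
G90
G0 X16.47 Y81.81
M3 S138
G1 X34.59 Y96.20 F3607
G1 X61.01 Y101.86
G1 X85.36 Y99.02
G1 X97.25 Y87.93
G0 X38.08 Y112.22
M3 S441
G1 X112.97 Y112.22 F2010
G1 X112.97 Y88.70
G1 X38.08 Y88.70
G1 X38.08 Y112.22
G0 X91.85 Y58.93
M3 S441
G1 X88.07 Y68.06 F2010
G1 X78.94 Y71.84
G1 X69.81 Y68.06
G1 X66.03 Y58.93
G1 X69.81 Y49.80
G1 X78.94 Y46.02
G1 X88.07 Y49.80
G1 X91.85 Y58.93
G0 X13.83 Y97.03
M3 S441
G1 X43.45 Y97.03 F2010
G1 X43.45 Y61.97
G1 X13.83 Y61.97
G1 X13.83 Y97.03
G0 X33.06 Y115.28
M3 S138
G1 X58.48 Y115.28 F3607
G1 X58.48 Y103.88
G1 X33.06 Y103.88
G1 X33.06 Y115.28
G0 X82.01 Y88.82
M3 S441
G1 X105.60 Y88.82 F2010
G1 X105.60 Y33.05
G1 X82.01 Y33.05
G1 X82.01 Y88.82
G0 X29.21 Y45.60
M3 S138
G1 X37.19 Y59.79 F3607
G1 X51.17 Y64.84
G1 X59.71 Y63.24
G1 X51.37 Y57.48
M5
G0 X0.00 Y0.00

1 u = 1 mm; y_m = 126.94 − y.

[1] `<path>` cubic bezier, #ff8800→engrave S138 F3607: (16.47,81.81) → (34.59,96.20) → (61.01,101.86) → (85.36,99.02) → (97.25,87.93)

[2] `<path>` rectangle, #0000ff→score S441 F2010: (38.08,112.22) → (112.97,112.22) → (112.97,88.70) → (38.08,88.70) → (38.08,112.22) (closed)

[3] `<circle>` circle, #0000ff→score S441 F2010: (91.85,58.93) → (88.07,68.06) → (78.94,71.84) → (69.81,68.06) → (66.03,58.93) → (69.81,49.80) → (78.94,46.02) → (88.07,49.80) → (91.85,58.93) (closed)

[4] `<rect>` rectangle, #0000ff→score S441 F2010: (13.83,97.03) → (43.45,97.03) → (43.45,61.97) → (13.83,61.97) → (13.83,97.03) (closed)

[5] `<rect>` rectangle, #ff8800→engrave S138 F3607: (33.06,115.28) → (58.48,115.28) → (58.48,103.88) → (33.06,103.88) → (33.06,115.28) (closed)

[6] `<rect>` rectangle, #0000ff→score S441 F2010: (82.01,88.82) → (105.60,88.82) → (105.60,33.05) → (82.01,33.05) → (82.01,88.82) (closed)

[7] `<path>` cubic bezier, #ff8800→engrave S138 F3607: (29.21,45.60) → (37.19,59.79) → (51.17,64.84) → (59.71,63.24) → (51.37,57.48)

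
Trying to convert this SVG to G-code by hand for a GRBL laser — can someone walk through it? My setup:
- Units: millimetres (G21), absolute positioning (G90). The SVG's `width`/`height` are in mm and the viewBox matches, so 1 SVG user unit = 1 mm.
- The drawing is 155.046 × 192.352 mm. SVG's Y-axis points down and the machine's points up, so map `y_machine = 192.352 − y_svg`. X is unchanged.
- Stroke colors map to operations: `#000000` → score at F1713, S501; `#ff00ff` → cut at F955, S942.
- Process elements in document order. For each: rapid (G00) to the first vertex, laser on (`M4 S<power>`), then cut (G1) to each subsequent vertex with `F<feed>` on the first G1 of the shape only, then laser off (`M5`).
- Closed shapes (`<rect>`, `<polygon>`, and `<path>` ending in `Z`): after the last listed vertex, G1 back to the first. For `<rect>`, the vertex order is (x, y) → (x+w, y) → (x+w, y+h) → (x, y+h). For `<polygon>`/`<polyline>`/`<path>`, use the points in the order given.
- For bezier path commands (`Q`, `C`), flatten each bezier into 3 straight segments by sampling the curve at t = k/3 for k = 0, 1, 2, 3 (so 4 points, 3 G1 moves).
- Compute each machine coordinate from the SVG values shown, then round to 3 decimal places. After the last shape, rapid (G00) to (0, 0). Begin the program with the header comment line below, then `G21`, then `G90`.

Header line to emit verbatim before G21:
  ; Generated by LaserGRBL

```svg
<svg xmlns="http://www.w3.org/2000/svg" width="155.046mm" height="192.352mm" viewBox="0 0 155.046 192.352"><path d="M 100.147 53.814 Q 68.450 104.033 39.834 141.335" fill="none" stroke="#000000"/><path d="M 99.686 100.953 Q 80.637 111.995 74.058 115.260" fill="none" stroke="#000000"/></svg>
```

viewBox `0 0 155.046 192.352` with mm width/height → 1 unit = 1 mm. Flip: y_m = 192.352 − y_svg.

**Shape 1** — `<path>` quadratic bezier, stroke `#000000` → score (S501, F1713). Control points (SVG): P0=(100.147,53.814), P1=(68.450,104.033), P2=(39.834,141.335); sampled at t=k/3. Machine vertices: (100.147,138.538) → (79.358,106.494) → (59.254,77.320) → (39.834,51.017). Open path.

**Shape 2** — `<path>` quadratic bezier, stroke `#000000` → score (S501, F1713). Control points (SVG): P0=(99.686,100.953), P1=(80.637,111.995), P2=(74.058,115.260); sampled at t=k/3. Machine vertices: (99.686,91.399) → (88.372,84.902) → (79.830,80.133) → (74.058,77.092). Open path.

; Generated by LaserGRBL
G21
G90
G00 X100.147 Y138.538
M4 S501
G1 X79.358 Y106.494 F1713
G1 X59.254 Y77.320
G1 X39.834 Y51.017
M5
G00 X99.686 Y91.399
M4 S501
G1 X88.372 Y84.902 F1713
G1 X79.830 Y80.133
G1 X74.058 Y77.092
M5
G00 X0.000 Y0.000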